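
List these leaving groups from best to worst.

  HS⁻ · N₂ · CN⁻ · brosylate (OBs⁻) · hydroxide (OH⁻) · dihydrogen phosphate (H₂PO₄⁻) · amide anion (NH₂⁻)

N₂ > brosylate (OBs⁻) > dihydrogen phosphate (H₂PO₄⁻) > HS⁻ > CN⁻ > hydroxide (OH⁻) > amide anion (NH₂⁻)

The more stable X⁻ (or X) is on its own — i.e. the weaker a base it is — the better a leaving group it makes.
N₂: no meaningful conjugate acid; N₂ departs as an exceptionally stable neutral molecule
brosylate (OBs⁻): pKₐ(p-BrC₆H₄SO₃H) ≈ -2.8 — arenesulfonate with a p-bromo substituent
dihydrogen phosphate (H₂PO₄⁻): pKₐ(H₃PO₄) ≈ 2.1 — moderate base; biological leaving group after further activation
HS⁻: pKₐ(H₂S) ≈ 7 — larger and more polarisable than the oxygen analogue
CN⁻: pKₐ(HCN) ≈ 9.2 — sp carbon stabilises the charge somewhat, but still a poor LG
hydroxide (OH⁻): pKₐ(H₂O) ≈ 15.7
amide anion (NH₂⁻): pKₐ(NH₃) ≈ 38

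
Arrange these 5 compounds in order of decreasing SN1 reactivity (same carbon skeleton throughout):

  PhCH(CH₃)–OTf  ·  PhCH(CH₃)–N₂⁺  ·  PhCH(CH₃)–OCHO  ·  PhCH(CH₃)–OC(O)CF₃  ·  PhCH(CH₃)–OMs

The skeletons are identical, so relative rate is governed entirely by leaving-group ability.
A good leaving group is a weak base: the lower the pKₐ of its conjugate acid, the more readily it departs.
PhCH(CH₃)–N₂⁺ loses N₂: no meaningful conjugate acid; N₂ departs as an exceptionally stable neutral molecule
PhCH(CH₃)–OTf loses OTf⁻: pKₐ(CF₃SO₃H (triflic acid)) ≈ -14
PhCH(CH₃)–OMs loses OMs⁻: pKₐ(CH₃SO₃H (MsOH)) ≈ -1.9
PhCH(CH₃)–OC(O)CF₃ loses CF₃COO⁻: pKₐ(CF₃COOH) ≈ 0.2
PhCH(CH₃)–OCHO loses HCOO⁻: pKₐ(HCOOH) ≈ 3.8

PhCH(CH₃)–N₂⁺ > PhCH(CH₃)–OTf > PhCH(CH₃)–OMs > PhCH(CH₃)–OC(O)CF₃ > PhCH(CH₃)–OCHO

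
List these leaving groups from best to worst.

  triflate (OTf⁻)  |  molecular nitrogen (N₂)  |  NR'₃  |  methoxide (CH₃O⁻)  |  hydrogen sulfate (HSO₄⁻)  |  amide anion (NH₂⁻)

molecular nitrogen (N₂) > triflate (OTf⁻) > hydrogen sulfate (HSO₄⁻) > NR'₃ > methoxide (CH₃O⁻) > amide anion (NH₂⁻)

The more stable X⁻ (or X) is on its own — i.e. the weaker a base it is — the better a leaving group it makes.
molecular nitrogen (N₂): no meaningful conjugate acid; N₂ departs as an exceptionally stable neutral molecule
triflate (OTf⁻): pKₐ(CF₃SO₃H (triflic acid)) ≈ -14
hydrogen sulfate (HSO₄⁻): pKₐ(H₂SO₄) ≈ -3 — conjugate base of a strong mineral acid
NR'₃: pKₐ(R'₃NH⁺) ≈ 10.7
methoxide (CH₃O⁻): pKₐ(CH₃OH) ≈ 15.5 — strong base; alkoxides do not leave unassisted
amide anion (NH₂⁻): pKₐ(NH₃) ≈ 38 — extremely strong base; never a leaving group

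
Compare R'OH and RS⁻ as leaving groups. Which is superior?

R'OH is the better leaving group.
pKₐ(R'OH₂⁺) ≈ -2.4 versus pKₐ(RSH (a thiol)) ≈ 10.5: R'OH is the much weaker base.
Neutral; leaves from a protonated ether (an oxonium ion, R–O(H)R'⁺).

R'OH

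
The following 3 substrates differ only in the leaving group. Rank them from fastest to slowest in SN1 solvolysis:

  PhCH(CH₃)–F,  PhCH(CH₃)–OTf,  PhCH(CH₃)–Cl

PhCH(CH₃)–OTf > PhCH(CH₃)–Cl > PhCH(CH₃)–F

With the same alkyl group throughout, only the leaving group differentiates the rates.
A good leaving group is a weak base: the lower the pKₐ of its conjugate acid, the more readily it departs.
PhCH(CH₃)–OTf loses OTf⁻: pKₐ(CF₃SO₃H (triflic acid)) ≈ -14
PhCH(CH₃)–Cl loses Cl⁻: pKₐ(HCl) ≈ -7
PhCH(CH₃)–F loses F⁻: pKₐ(HF) ≈ 3.2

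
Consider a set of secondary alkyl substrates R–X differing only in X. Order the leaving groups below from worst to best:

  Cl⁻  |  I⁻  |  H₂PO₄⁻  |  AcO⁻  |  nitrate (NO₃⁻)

I⁻: pKₐ(HI) ≈ -10 — large, highly polarisable; very weak base
Cl⁻: pKₐ(HCl) ≈ -7 — moderately weak base
nitrate (NO₃⁻): pKₐ(HNO₃) ≈ -1.3
H₂PO₄⁻: pKₐ(H₃PO₄) ≈ 2.1 — moderate base; biological leaving group after further activation
AcO⁻: pKₐ(CH₃COOH) ≈ 4.8 — resonance-stabilised but still a weak base
Listed from poorest to best leaving group as asked.

AcO⁻ < H₂PO₄⁻ < nitrate (NO₃⁻) < Cl⁻ < I⁻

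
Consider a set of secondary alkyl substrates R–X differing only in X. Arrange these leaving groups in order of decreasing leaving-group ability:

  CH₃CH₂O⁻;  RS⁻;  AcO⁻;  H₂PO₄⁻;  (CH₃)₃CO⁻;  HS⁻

Rank by basicity of the departing species: weakest base leaves most easily.
H₂PO₄⁻: pKₐ(H₃PO₄) ≈ 2.1 — moderate base; biological leaving group after further activation
AcO⁻: pKₐ(CH₃COOH) ≈ 4.8 — resonance-stabilised but still a weak base
HS⁻: pKₐ(H₂S) ≈ 7
RS⁻: pKₐ(RSH (a thiol)) ≈ 10.5
CH₃CH₂O⁻: pKₐ(CH₃CH₂OH) ≈ 16 — strong base; alkoxides do not leave unassisted
(CH₃)₃CO⁻: pKₐ(t-BuOH) ≈ 18 — bulky, strongly basic alkoxide

H₂PO₄⁻ > AcO⁻ > HS⁻ > RS⁻ > CH₃CH₂O⁻ > (CH₃)₃CO⁻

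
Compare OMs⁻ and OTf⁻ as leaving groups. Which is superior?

OTf⁻ is the better leaving group.
pKₐ(CF₃SO₃H (triflic acid)) ≈ -14 versus pKₐ(CH₃SO₃H (MsOH)) ≈ -1.9: OTf⁻ is the much weaker base.
Charge spread over three oxygens and a CF₃ group; the premier leaving group in synthesis.

OTf⁻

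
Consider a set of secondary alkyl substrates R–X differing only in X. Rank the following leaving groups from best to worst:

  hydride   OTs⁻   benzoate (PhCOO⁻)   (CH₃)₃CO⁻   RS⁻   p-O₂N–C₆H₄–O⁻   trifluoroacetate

Leaving-group ability tracks the stability of the departed species; conjugate-acid pKₐ is the usual yardstick (lower pKₐ → better LG).
OTs⁻: pKₐ(p-CH₃C₆H₄SO₃H (TsOH)) ≈ -2.8
trifluoroacetate: pKₐ(CF₃COOH) ≈ 0.2
benzoate (PhCOO⁻): pKₐ(C₆H₅COOH) ≈ 4.2
p-O₂N–C₆H₄–O⁻: pKₐ(p-nitrophenol) ≈ 7.2
RS⁻: pKₐ(RSH (a thiol)) ≈ 10.5
(CH₃)₃CO⁻: pKₐ(t-BuOH) ≈ 18
hydride: pKₐ(H₂) ≈ 36

OTs⁻ > trifluoroacetate > benzoate (PhCOO⁻) > p-O₂N–C₆H₄–O⁻ > RS⁻ > (CH₃)₃CO⁻ > hydride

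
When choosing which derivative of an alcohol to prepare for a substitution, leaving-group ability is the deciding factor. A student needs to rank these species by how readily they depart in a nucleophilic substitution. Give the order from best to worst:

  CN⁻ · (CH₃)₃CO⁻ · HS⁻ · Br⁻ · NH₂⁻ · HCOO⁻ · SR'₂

The more stable X⁻ (or X) is on its own — i.e. the weaker a base it is — the better a leaving group it makes.
Br⁻: pKₐ(HBr) ≈ -9 — weak base; good leaving group
SR'₂: pKₐ(R'₂SH⁺) ≈ -7 — neutral; leaves from a sulfonium salt (R–SR'₂⁺)
HCOO⁻: pKₐ(HCOOH) ≈ 3.8 — resonance-stabilised carboxylate
HS⁻: pKₐ(H₂S) ≈ 7
CN⁻: pKₐ(HCN) ≈ 9.2 — sp carbon stabilises the charge somewhat, but still a poor LG
(CH₃)₃CO⁻: pKₐ(t-BuOH) ≈ 18
NH₂⁻: pKₐ(NH₃) ≈ 38 — extremely strong base; never a leaving group

Br⁻ > SR'₂ > HCOO⁻ > HS⁻ > CN⁻ > (CH₃)₃CO⁻ > NH₂⁻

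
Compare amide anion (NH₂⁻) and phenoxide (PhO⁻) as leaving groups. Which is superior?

phenoxide (PhO⁻) is the better leaving group.
pKₐ(C₆H₅OH (phenol)) ≈ 10 versus pKₐ(NH₃) ≈ 38: phenoxide (PhO⁻) is the much weaker base.
Resonance into the ring helps, but still a poor LG.

phenoxide (PhO⁻)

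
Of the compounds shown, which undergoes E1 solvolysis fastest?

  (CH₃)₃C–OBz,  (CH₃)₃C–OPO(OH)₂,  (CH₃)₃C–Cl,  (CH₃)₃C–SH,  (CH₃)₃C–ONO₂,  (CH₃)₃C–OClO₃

With the same alkyl group throughout, only the leaving group differentiates the rates.
The more stable X⁻ (or X) is on its own — i.e. the weaker a base it is — the better a leaving group it makes.
(CH₃)₃C–OClO₃ loses ClO₄⁻: pKₐ(HClO₄) ≈ -10
(CH₃)₃C–Cl loses Cl⁻: pKₐ(HCl) ≈ -7
(CH₃)₃C–ONO₂ loses NO₃⁻: pKₐ(HNO₃) ≈ -1.3
(CH₃)₃C–OPO(OH)₂ loses H₂PO₄⁻: pKₐ(H₃PO₄) ≈ 2.1
(CH₃)₃C–OBz loses PhCOO⁻: pKₐ(C₆H₅COOH) ≈ 4.2
(CH₃)₃C–SH loses HS⁻: pKₐ(H₂S) ≈ 7

(CH₃)₃C–OClO₃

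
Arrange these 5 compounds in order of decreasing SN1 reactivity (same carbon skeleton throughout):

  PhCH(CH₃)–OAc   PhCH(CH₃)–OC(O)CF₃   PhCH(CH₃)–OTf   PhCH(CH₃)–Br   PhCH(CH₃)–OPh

PhCH(CH₃)–OTf > PhCH(CH₃)–Br > PhCH(CH₃)–OC(O)CF₃ > PhCH(CH₃)–OAc > PhCH(CH₃)–OPh

Identical carbon frameworks mean the comparison reduces to leaving-group quality.
The more stable X⁻ (or X) is on its own — i.e. the weaker a base it is — the better a leaving group it makes.
PhCH(CH₃)–OTf loses OTf⁻: pKₐ(CF₃SO₃H (triflic acid)) ≈ -14
PhCH(CH₃)–Br loses Br⁻: pKₐ(HBr) ≈ -9
PhCH(CH₃)–OC(O)CF₃ loses CF₃COO⁻: pKₐ(CF₃COOH) ≈ 0.2
PhCH(CH₃)–OAc loses AcO⁻: pKₐ(CH₃COOH) ≈ 4.8
PhCH(CH₃)–OPh loses PhO⁻: pKₐ(C₆H₅OH (phenol)) ≈ 10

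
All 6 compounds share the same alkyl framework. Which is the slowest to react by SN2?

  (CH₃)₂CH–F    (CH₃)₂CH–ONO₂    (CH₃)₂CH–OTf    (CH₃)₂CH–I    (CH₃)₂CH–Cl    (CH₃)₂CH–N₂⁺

Identical carbon frameworks mean the comparison reduces to leaving-group quality.
A good leaving group is a weak base: the lower the pKₐ of its conjugate acid, the more readily it departs.
(CH₃)₂CH–N₂⁺ loses N₂: no meaningful conjugate acid; N₂ departs as an exceptionally stable neutral molecule
(CH₃)₂CH–OTf loses OTf⁻: pKₐ(CF₃SO₃H (triflic acid)) ≈ -14
(CH₃)₂CH–I loses I⁻: pKₐ(HI) ≈ -10
(CH₃)₂CH–Cl loses Cl⁻: pKₐ(HCl) ≈ -7
(CH₃)₂CH–ONO₂ loses NO₃⁻: pKₐ(HNO₃) ≈ -1.3
(CH₃)₂CH–F loses F⁻: pKₐ(HF) ≈ 3.2

(CH₃)₂CH–F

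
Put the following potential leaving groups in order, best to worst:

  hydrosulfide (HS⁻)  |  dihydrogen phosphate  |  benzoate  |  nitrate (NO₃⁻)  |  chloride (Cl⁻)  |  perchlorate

perchlorate: pKₐ(HClO₄) ≈ -10 — extremely weak base; rarely used for safety reasons
chloride (Cl⁻): pKₐ(HCl) ≈ -7 — moderately weak base
nitrate (NO₃⁻): pKₐ(HNO₃) ≈ -1.3
dihydrogen phosphate: pKₐ(H₃PO₄) ≈ 2.1
benzoate: pKₐ(C₆H₅COOH) ≈ 4.2
hydrosulfide (HS⁻): pKₐ(H₂S) ≈ 7 — larger and more polarisable than the oxygen analogue

perchlorate > chloride (Cl⁻) > nitrate (NO₃⁻) > dihydrogen phosphate > benzoate > hydrosulfide (HS⁻)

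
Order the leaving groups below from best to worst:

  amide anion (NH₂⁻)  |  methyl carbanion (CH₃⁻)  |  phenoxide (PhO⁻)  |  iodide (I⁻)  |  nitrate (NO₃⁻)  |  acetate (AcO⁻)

iodide (I⁻) > nitrate (NO₃⁻) > acetate (AcO⁻) > phenoxide (PhO⁻) > amide anion (NH₂⁻) > methyl carbanion (CH₃⁻)

iodide (I⁻): pKₐ(HI) ≈ -10
nitrate (NO₃⁻): pKₐ(HNO₃) ≈ -1.3
acetate (AcO⁻): pKₐ(CH₃COOH) ≈ 4.8
phenoxide (PhO⁻): pKₐ(C₆H₅OH (phenol)) ≈ 10
amide anion (NH₂⁻): pKₐ(NH₃) ≈ 38
methyl carbanion (CH₃⁻): pKₐ(CH₄) ≈ 48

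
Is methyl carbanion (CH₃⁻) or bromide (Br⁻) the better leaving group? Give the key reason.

bromide (Br⁻) is the better leaving group.
pKₐ(HBr) ≈ -9 versus pKₐ(CH₄) ≈ 48: bromide (Br⁻) is the much weaker base.
Weak base; good leaving group.

bromide (Br⁻)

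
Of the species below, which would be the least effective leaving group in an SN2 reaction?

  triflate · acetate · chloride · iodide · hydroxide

hydroxide

A good leaving group is a weak base: the lower the pKₐ of its conjugate acid, the more readily it departs.
triflate: pKₐ(CF₃SO₃H (triflic acid)) ≈ -14
iodide: pKₐ(HI) ≈ -10
chloride: pKₐ(HCl) ≈ -7
acetate: pKₐ(CH₃COOH) ≈ 4.8
hydroxide: pKₐ(H₂O) ≈ 15.7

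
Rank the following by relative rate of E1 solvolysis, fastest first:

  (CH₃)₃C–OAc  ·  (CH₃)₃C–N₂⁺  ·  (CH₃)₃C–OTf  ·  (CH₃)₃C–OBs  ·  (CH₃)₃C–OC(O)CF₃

(CH₃)₃C–N₂⁺ > (CH₃)₃C–OTf > (CH₃)₃C–OBs > (CH₃)₃C–OC(O)CF₃ > (CH₃)₃C–OAc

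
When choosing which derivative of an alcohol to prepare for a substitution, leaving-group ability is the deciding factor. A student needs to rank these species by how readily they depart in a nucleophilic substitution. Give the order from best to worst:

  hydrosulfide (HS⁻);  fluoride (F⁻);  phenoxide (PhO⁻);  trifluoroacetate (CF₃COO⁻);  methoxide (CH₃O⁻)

trifluoroacetate (CF₃COO⁻) > fluoride (F⁻) > hydrosulfide (HS⁻) > phenoxide (PhO⁻) > methoxide (CH₃O⁻)

Leaving-group ability tracks the stability of the departed species; conjugate-acid pKₐ is the usual yardstick (lower pKₐ → better LG).
trifluoroacetate (CF₃COO⁻): pKₐ(CF₃COOH) ≈ 0.2 — strongly electron-withdrawing CF₃ stabilises the carboxylate
fluoride (F⁻): pKₐ(HF) ≈ 3.2 — small and strongly basic; the poor halide leaving group
hydrosulfide (HS⁻): pKₐ(H₂S) ≈ 7
phenoxide (PhO⁻): pKₐ(C₆H₅OH (phenol)) ≈ 10 — resonance into the ring helps, but still a poor LG
methoxide (CH₃O⁻): pKₐ(CH₃OH) ≈ 15.5 — strong base; alkoxides do not leave unassisted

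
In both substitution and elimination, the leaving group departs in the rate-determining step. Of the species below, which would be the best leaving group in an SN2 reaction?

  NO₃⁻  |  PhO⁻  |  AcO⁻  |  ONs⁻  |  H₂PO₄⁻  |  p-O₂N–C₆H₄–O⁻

Rank by basicity of the departing species: weakest base leaves most easily.
ONs⁻: pKₐ(p-O₂NC₆H₄SO₃H) ≈ -3.5
NO₃⁻: pKₐ(HNO₃) ≈ -1.3
H₂PO₄⁻: pKₐ(H₃PO₄) ≈ 2.1
AcO⁻: pKₐ(CH₃COOH) ≈ 4.8
p-O₂N–C₆H₄–O⁻: pKₐ(p-nitrophenol) ≈ 7.2
PhO⁻: pKₐ(C₆H₅OH (phenol)) ≈ 10

ONs⁻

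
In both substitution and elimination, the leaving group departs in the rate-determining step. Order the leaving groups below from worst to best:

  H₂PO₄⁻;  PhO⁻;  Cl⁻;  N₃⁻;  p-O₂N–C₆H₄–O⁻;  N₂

PhO⁻ < p-O₂N–C₆H₄–O⁻ < N₃⁻ < H₂PO₄⁻ < Cl⁻ < N₂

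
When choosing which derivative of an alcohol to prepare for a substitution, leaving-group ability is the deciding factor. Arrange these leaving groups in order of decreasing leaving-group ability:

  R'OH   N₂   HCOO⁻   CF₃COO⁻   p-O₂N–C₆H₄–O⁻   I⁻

N₂ > I⁻ > R'OH > CF₃COO⁻ > HCOO⁻ > p-O₂N–C₆H₄–O⁻

Rank by basicity of the departing species: weakest base leaves most easily.
N₂: no meaningful conjugate acid; N₂ departs as an exceptionally stable neutral molecule
I⁻: pKₐ(HI) ≈ -10
R'OH: pKₐ(R'OH₂⁺) ≈ -2.4
CF₃COO⁻: pKₐ(CF₃COOH) ≈ 0.2
HCOO⁻: pKₐ(HCOOH) ≈ 3.8
p-O₂N–C₆H₄–O⁻: pKₐ(p-nitrophenol) ≈ 7.2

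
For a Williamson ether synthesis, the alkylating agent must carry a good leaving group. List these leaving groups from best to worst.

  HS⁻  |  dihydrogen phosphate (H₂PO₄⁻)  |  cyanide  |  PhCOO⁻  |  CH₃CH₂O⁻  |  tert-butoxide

Leaving-group ability tracks the stability of the departed species; conjugate-acid pKₐ is the usual yardstick (lower pKₐ → better LG).
dihydrogen phosphate (H₂PO₄⁻): pKₐ(H₃PO₄) ≈ 2.1
PhCOO⁻: pKₐ(C₆H₅COOH) ≈ 4.2
HS⁻: pKₐ(H₂S) ≈ 7
cyanide: pKₐ(HCN) ≈ 9.2
CH₃CH₂O⁻: pKₐ(CH₃CH₂OH) ≈ 16
tert-butoxide: pKₐ(t-BuOH) ≈ 18

dihydrogen phosphate (H₂PO₄⁻) > PhCOO⁻ > HS⁻ > cyanide > CH₃CH₂O⁻ > tert-butoxide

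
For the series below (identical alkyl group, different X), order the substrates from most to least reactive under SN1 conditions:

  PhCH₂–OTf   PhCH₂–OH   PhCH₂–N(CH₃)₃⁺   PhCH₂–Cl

PhCH₂–OTf > PhCH₂–Cl > PhCH₂–N(CH₃)₃⁺ > PhCH₂–OH

With the same alkyl group throughout, only the leaving group differentiates the rates.
Leaving-group ability tracks the stability of the departed species; conjugate-acid pKₐ is the usual yardstick (lower pKₐ → better LG).
PhCH₂–OTf loses OTf⁻: pKₐ(CF₃SO₃H (triflic acid)) ≈ -14
PhCH₂–Cl loses Cl⁻: pKₐ(HCl) ≈ -7
PhCH₂–N(CH₃)₃⁺ loses NR'₃: pKₐ(R'₃NH⁺) ≈ 10.7
PhCH₂–OH loses OH⁻: pKₐ(H₂O) ≈ 15.7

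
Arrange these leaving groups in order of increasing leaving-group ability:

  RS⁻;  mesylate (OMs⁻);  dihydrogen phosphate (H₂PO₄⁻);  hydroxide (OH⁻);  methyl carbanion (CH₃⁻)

methyl carbanion (CH₃⁻) < hydroxide (OH⁻) < RS⁻ < dihydrogen phosphate (H₂PO₄⁻) < mesylate (OMs⁻)

Leaving-group ability tracks the stability of the departed species; conjugate-acid pKₐ is the usual yardstick (lower pKₐ → better LG).
mesylate (OMs⁻): pKₐ(CH₃SO₃H (MsOH)) ≈ -1.9 — resonance-delocalised alkanesulfonate
dihydrogen phosphate (H₂PO₄⁻): pKₐ(H₃PO₄) ≈ 2.1
RS⁻: pKₐ(RSH (a thiol)) ≈ 10.5 — moderately basic; rarely leaves without activation
hydroxide (OH⁻): pKₐ(H₂O) ≈ 15.7
methyl carbanion (CH₃⁻): pKₐ(CH₄) ≈ 48
The question asks for worst first, so the sequence is read in increasing leaving-group ability.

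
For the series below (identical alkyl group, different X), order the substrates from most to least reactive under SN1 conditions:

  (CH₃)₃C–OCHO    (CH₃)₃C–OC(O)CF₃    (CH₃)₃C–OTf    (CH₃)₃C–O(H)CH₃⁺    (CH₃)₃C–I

(CH₃)₃C–OTf > (CH₃)₃C–I > (CH₃)₃C–O(H)CH₃⁺ > (CH₃)₃C–OC(O)CF₃ > (CH₃)₃C–OCHO

Identical carbon frameworks mean the comparison reduces to leaving-group quality.
The more stable X⁻ (or X) is on its own — i.e. the weaker a base it is — the better a leaving group it makes.
(CH₃)₃C–OTf loses OTf⁻: pKₐ(CF₃SO₃H (triflic acid)) ≈ -14
(CH₃)₃C–I loses I⁻: pKₐ(HI) ≈ -10
(CH₃)₃C–O(H)CH₃⁺ loses R'OH: pKₐ(R'OH₂⁺) ≈ -2.4
(CH₃)₃C–OC(O)CF₃ loses CF₃COO⁻: pKₐ(CF₃COOH) ≈ 0.2
(CH₃)₃C–OCHO loses HCOO⁻: pKₐ(HCOOH) ≈ 3.8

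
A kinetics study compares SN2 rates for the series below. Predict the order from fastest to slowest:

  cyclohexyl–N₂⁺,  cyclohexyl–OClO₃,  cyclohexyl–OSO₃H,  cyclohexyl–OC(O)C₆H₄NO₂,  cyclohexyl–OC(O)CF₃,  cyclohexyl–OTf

cyclohexyl–N₂⁺ > cyclohexyl–OTf > cyclohexyl–OClO₃ > cyclohexyl–OSO₃H > cyclohexyl–OC(O)CF₃ > cyclohexyl–OC(O)C₆H₄NO₂

Identical carbon frameworks mean the comparison reduces to leaving-group quality.
Rank by basicity of the departing species: weakest base leaves most easily.
cyclohexyl–N₂⁺ loses N₂: no meaningful conjugate acid; N₂ departs as an exceptionally stable neutral molecule
cyclohexyl–OTf loses OTf⁻: pKₐ(CF₃SO₃H (triflic acid)) ≈ -14
cyclohexyl–OClO₃ loses ClO₄⁻: pKₐ(HClO₄) ≈ -10
cyclohexyl–OSO₃H loses HSO₄⁻: pKₐ(H₂SO₄) ≈ -3
cyclohexyl–OC(O)CF₃ loses CF₃COO⁻: pKₐ(CF₃COOH) ≈ 0.2
cyclohexyl–OC(O)C₆H₄NO₂ loses p-O₂N–C₆H₄–COO⁻: pKₐ(p-nitrobenzoic acid) ≈ 3.4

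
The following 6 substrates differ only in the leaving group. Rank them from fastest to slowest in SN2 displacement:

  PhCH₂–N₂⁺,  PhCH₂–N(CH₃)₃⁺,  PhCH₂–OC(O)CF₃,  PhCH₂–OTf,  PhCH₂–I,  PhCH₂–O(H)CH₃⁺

PhCH₂–N₂⁺ > PhCH₂–OTf > PhCH₂–I > PhCH₂–O(H)CH₃⁺ > PhCH₂–OC(O)CF₃ > PhCH₂–N(CH₃)₃⁺

Identical carbon frameworks mean the comparison reduces to leaving-group quality.
The more stable X⁻ (or X) is on its own — i.e. the weaker a base it is — the better a leaving group it makes.
PhCH₂–N₂⁺ loses N₂: no meaningful conjugate acid; N₂ departs as an exceptionally stable neutral molecule
PhCH₂–OTf loses OTf⁻: pKₐ(CF₃SO₃H (triflic acid)) ≈ -14
PhCH₂–I loses I⁻: pKₐ(HI) ≈ -10
PhCH₂–O(H)CH₃⁺ loses R'OH: pKₐ(R'OH₂⁺) ≈ -2.4
PhCH₂–OC(O)CF₃ loses CF₃COO⁻: pKₐ(CF₃COOH) ≈ 0.2
PhCH₂–N(CH₃)₃⁺ loses NR'₃: pKₐ(R'₃NH⁺) ≈ 10.7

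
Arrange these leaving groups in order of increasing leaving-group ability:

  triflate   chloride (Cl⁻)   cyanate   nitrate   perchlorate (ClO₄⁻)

cyanate < nitrate < chloride (Cl⁻) < perchlorate (ClO₄⁻) < triflate

Rank by basicity of the departing species: weakest base leaves most easily.
triflate: pKₐ(CF₃SO₃H (triflic acid)) ≈ -14
perchlorate (ClO₄⁻): pKₐ(HClO₄) ≈ -10
chloride (Cl⁻): pKₐ(HCl) ≈ -7
nitrate: pKₐ(HNO₃) ≈ -1.3
cyanate: pKₐ(HOCN) ≈ 3.5
Reversing gives the worst-to-best order requested.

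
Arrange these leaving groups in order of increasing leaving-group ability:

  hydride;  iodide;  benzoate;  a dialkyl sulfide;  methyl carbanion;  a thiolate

A good leaving group is a weak base: the lower the pKₐ of its conjugate acid, the more readily it departs.
iodide: pKₐ(HI) ≈ -10
a dialkyl sulfide: pKₐ(R'₂SH⁺) ≈ -7 — neutral; leaves from a sulfonium salt (R–SR'₂⁺)
benzoate: pKₐ(C₆H₅COOH) ≈ 4.2 — aryl carboxylate
a thiolate: pKₐ(RSH (a thiol)) ≈ 10.5
hydride: pKₐ(H₂) ≈ 36 — extremely strong base; leaves only in special hydride-transfer contexts
methyl carbanion: pKₐ(CH₄) ≈ 48 — unstabilised carbanion; the worst conceivable leaving group
Listed from poorest to best leaving group as asked.

methyl carbanion < hydride < a thiolate < benzoate < a dialkyl sulfide < iodide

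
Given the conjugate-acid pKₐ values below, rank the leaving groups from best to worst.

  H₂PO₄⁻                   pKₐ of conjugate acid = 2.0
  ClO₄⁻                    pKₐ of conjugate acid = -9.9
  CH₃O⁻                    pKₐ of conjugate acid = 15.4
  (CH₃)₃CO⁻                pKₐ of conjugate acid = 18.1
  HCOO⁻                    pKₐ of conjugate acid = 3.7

ClO₄⁻ > H₂PO₄⁻ > HCOO⁻ > CH₃O⁻ > (CH₃)₃CO⁻

Lower conjugate-acid pKₐ ⇒ weaker base ⇒ better leaving group.
Sorting by the given values: ClO₄⁻ (-9.9), H₂PO₄⁻ (2.0), HCOO⁻ (3.7), CH₃O⁻ (15.4), (CH₃)₃CO⁻ (18.1).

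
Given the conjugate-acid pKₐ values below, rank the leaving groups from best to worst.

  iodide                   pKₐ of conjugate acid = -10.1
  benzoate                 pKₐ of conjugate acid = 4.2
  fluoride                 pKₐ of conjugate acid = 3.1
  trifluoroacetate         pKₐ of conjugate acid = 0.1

iodide > trifluoroacetate > fluoride > benzoate

Lower conjugate-acid pKₐ ⇒ weaker base ⇒ better leaving group.
Sorting by the given values: iodide (-10.1), trifluoroacetate (0.1), fluoride (3.1), benzoate (4.2).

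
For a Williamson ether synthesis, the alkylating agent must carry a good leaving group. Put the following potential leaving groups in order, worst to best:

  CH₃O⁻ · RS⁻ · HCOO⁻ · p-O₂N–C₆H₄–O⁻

CH₃O⁻ < RS⁻ < p-O₂N–C₆H₄–O⁻ < HCOO⁻

HCOO⁻: pKₐ(HCOOH) ≈ 3.8 — resonance-stabilised carboxylate
p-O₂N–C₆H₄–O⁻: pKₐ(p-nitrophenol) ≈ 7.2
RS⁻: pKₐ(RSH (a thiol)) ≈ 10.5 — moderately basic; rarely leaves without activation
CH₃O⁻: pKₐ(CH₃OH) ≈ 15.5 — strong base; alkoxides do not leave unassisted
The question asks for worst first, so the sequence is read in increasing leaving-group ability.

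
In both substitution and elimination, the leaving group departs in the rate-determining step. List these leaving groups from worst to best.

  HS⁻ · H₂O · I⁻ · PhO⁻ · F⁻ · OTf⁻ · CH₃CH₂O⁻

CH₃CH₂O⁻ < PhO⁻ < HS⁻ < F⁻ < H₂O < I⁻ < OTf⁻

Rank by basicity of the departing species: weakest base leaves most easily.
OTf⁻: pKₐ(CF₃SO₃H (triflic acid)) ≈ -14 — charge spread over three oxygens and a CF₃ group; the premier leaving group in synthesis
I⁻: pKₐ(HI) ≈ -10 — large, highly polarisable; very weak base
H₂O: pKₐ(H₃O⁺) ≈ -1.7 — neutral; leaves from a protonated alcohol (R–OH₂⁺)
F⁻: pKₐ(HF) ≈ 3.2 — small and strongly basic; the poor halide leaving group
HS⁻: pKₐ(H₂S) ≈ 7 — larger and more polarisable than the oxygen analogue
PhO⁻: pKₐ(C₆H₅OH (phenol)) ≈ 10 — resonance into the ring helps, but still a poor LG
CH₃CH₂O⁻: pKₐ(CH₃CH₂OH) ≈ 16
The question asks for worst first, so the sequence is read in increasing leaving-group ability.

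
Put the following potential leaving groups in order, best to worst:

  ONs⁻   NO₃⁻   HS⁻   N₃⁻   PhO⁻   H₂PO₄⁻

ONs⁻ > NO₃⁻ > H₂PO₄⁻ > N₃⁻ > HS⁻ > PhO⁻

ONs⁻: pKₐ(p-O₂NC₆H₄SO₃H) ≈ -3.5
NO₃⁻: pKₐ(HNO₃) ≈ -1.3
H₂PO₄⁻: pKₐ(H₃PO₄) ≈ 2.1
N₃⁻: pKₐ(HN₃) ≈ 4.7
HS⁻: pKₐ(H₂S) ≈ 7
PhO⁻: pKₐ(C₆H₅OH (phenol)) ≈ 10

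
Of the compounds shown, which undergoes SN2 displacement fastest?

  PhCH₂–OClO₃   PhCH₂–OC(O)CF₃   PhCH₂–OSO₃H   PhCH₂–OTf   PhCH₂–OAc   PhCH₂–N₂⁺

PhCH₂–N₂⁺

Same R in every case — rank the leaving groups.
Rank by basicity of the departing species: weakest base leaves most easily.
PhCH₂–N₂⁺ loses N₂: no meaningful conjugate acid; N₂ departs as an exceptionally stable neutral molecule
PhCH₂–OTf loses OTf⁻: pKₐ(CF₃SO₃H (triflic acid)) ≈ -14
PhCH₂–OClO₃ loses ClO₄⁻: pKₐ(HClO₄) ≈ -10
PhCH₂–OSO₃H loses HSO₄⁻: pKₐ(H₂SO₄) ≈ -3
PhCH₂–OC(O)CF₃ loses CF₃COO⁻: pKₐ(CF₃COOH) ≈ 0.2
PhCH₂–OAc loses AcO⁻: pKₐ(CH₃COOH) ≈ 4.8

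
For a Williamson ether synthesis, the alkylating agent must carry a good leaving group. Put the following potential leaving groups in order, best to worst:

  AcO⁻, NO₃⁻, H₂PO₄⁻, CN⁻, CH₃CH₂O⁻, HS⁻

Leaving-group ability tracks the stability of the departed species; conjugate-acid pKₐ is the usual yardstick (lower pKₐ → better LG).
NO₃⁻: pKₐ(HNO₃) ≈ -1.3
H₂PO₄⁻: pKₐ(H₃PO₄) ≈ 2.1
AcO⁻: pKₐ(CH₃COOH) ≈ 4.8
HS⁻: pKₐ(H₂S) ≈ 7
CN⁻: pKₐ(HCN) ≈ 9.2
CH₃CH₂O⁻: pKₐ(CH₃CH₂OH) ≈ 16

NO₃⁻ > H₂PO₄⁻ > AcO⁻ > HS⁻ > CN⁻ > CH₃CH₂O⁻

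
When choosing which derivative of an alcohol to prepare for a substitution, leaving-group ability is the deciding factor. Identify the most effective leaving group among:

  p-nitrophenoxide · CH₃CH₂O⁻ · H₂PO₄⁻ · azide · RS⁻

H₂PO₄⁻: pKₐ(H₃PO₄) ≈ 2.1
azide: pKₐ(HN₃) ≈ 4.7
p-nitrophenoxide: pKₐ(p-nitrophenol) ≈ 7.2
RS⁻: pKₐ(RSH (a thiol)) ≈ 10.5
CH₃CH₂O⁻: pKₐ(CH₃CH₂OH) ≈ 16

H₂PO₄⁻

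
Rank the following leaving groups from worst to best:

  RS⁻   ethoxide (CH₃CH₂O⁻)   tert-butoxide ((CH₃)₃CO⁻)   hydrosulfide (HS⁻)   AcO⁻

Leaving-group ability tracks the stability of the departed species; conjugate-acid pKₐ is the usual yardstick (lower pKₐ → better LG).
AcO⁻: pKₐ(CH₃COOH) ≈ 4.8 — resonance-stabilised but still a weak base
hydrosulfide (HS⁻): pKₐ(H₂S) ≈ 7 — larger and more polarisable than the oxygen analogue
RS⁻: pKₐ(RSH (a thiol)) ≈ 10.5
ethoxide (CH₃CH₂O⁻): pKₐ(CH₃CH₂OH) ≈ 16 — strong base; alkoxides do not leave unassisted
tert-butoxide ((CH₃)₃CO⁻): pKₐ(t-BuOH) ≈ 18
Reversing gives the worst-to-best order requested.

tert-butoxide ((CH₃)₃CO⁻) < ethoxide (CH₃CH₂O⁻) < RS⁻ < hydrosulfide (HS⁻) < AcO⁻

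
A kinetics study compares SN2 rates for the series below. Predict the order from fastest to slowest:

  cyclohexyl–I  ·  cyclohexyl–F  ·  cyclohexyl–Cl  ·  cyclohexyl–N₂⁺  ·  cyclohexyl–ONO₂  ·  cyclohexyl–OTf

cyclohexyl–N₂⁺ > cyclohexyl–OTf > cyclohexyl–I > cyclohexyl–Cl > cyclohexyl–ONO₂ > cyclohexyl–F

The skeletons are identical, so relative rate is governed entirely by leaving-group ability.
A good leaving group is a weak base: the lower the pKₐ of its conjugate acid, the more readily it departs.
cyclohexyl–N₂⁺ loses N₂: no meaningful conjugate acid; N₂ departs as an exceptionally stable neutral molecule
cyclohexyl–OTf loses OTf⁻: pKₐ(CF₃SO₃H (triflic acid)) ≈ -14
cyclohexyl–I loses I⁻: pKₐ(HI) ≈ -10
cyclohexyl–Cl loses Cl⁻: pKₐ(HCl) ≈ -7
cyclohexyl–ONO₂ loses NO₃⁻: pKₐ(HNO₃) ≈ -1.3
cyclohexyl–F loses F⁻: pKₐ(HF) ≈ 3.2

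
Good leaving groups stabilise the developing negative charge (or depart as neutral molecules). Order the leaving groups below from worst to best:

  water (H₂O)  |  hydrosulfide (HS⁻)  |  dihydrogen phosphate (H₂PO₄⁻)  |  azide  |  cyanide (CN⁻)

water (H₂O): pKₐ(H₃O⁺) ≈ -1.7
dihydrogen phosphate (H₂PO₄⁻): pKₐ(H₃PO₄) ≈ 2.1 — moderate base; biological leaving group after further activation
azide: pKₐ(HN₃) ≈ 4.7 — linear, resonance-stabilised
hydrosulfide (HS⁻): pKₐ(H₂S) ≈ 7 — larger and more polarisable than the oxygen analogue
cyanide (CN⁻): pKₐ(HCN) ≈ 9.2 — sp carbon stabilises the charge somewhat, but still a poor LG
The question asks for worst first, so the sequence is read in increasing leaving-group ability.

cyanide (CN⁻) < hydrosulfide (HS⁻) < azide < dihydrogen phosphate (H₂PO₄⁻) < water (H₂O)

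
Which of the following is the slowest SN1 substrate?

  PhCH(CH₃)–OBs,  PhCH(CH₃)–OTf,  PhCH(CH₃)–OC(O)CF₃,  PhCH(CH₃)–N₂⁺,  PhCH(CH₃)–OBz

Identical carbon frameworks mean the comparison reduces to leaving-group quality.
Rank by basicity of the departing species: weakest base leaves most easily.
PhCH(CH₃)–N₂⁺ loses N₂: no meaningful conjugate acid; N₂ departs as an exceptionally stable neutral molecule
PhCH(CH₃)–OTf loses OTf⁻: pKₐ(CF₃SO₃H (triflic acid)) ≈ -14
PhCH(CH₃)–OBs loses OBs⁻: pKₐ(p-BrC₆H₄SO₃H) ≈ -2.8
PhCH(CH₃)–OC(O)CF₃ loses CF₃COO⁻: pKₐ(CF₃COOH) ≈ 0.2
PhCH(CH₃)–OBz loses PhCOO⁻: pKₐ(C₆H₅COOH) ≈ 4.2

PhCH(CH₃)–OBz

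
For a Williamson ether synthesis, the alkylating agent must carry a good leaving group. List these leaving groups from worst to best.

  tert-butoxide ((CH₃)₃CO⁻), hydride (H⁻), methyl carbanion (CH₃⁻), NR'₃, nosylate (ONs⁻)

The more stable X⁻ (or X) is on its own — i.e. the weaker a base it is — the better a leaving group it makes.
nosylate (ONs⁻): pKₐ(p-O₂NC₆H₄SO₃H) ≈ -3.5
NR'₃: pKₐ(R'₃NH⁺) ≈ 10.7
tert-butoxide ((CH₃)₃CO⁻): pKₐ(t-BuOH) ≈ 18
hydride (H⁻): pKₐ(H₂) ≈ 36
methyl carbanion (CH₃⁻): pKₐ(CH₄) ≈ 48
The question asks for worst first, so the sequence is read in increasing leaving-group ability.

methyl carbanion (CH₃⁻) < hydride (H⁻) < tert-butoxide ((CH₃)₃CO⁻) < NR'₃ < nosylate (ONs⁻)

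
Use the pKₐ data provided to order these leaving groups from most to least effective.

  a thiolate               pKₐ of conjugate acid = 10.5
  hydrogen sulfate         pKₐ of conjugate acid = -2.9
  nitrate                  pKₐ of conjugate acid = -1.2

hydrogen sulfate > nitrate > a thiolate

Lower conjugate-acid pKₐ ⇒ weaker base ⇒ better leaving group.
Sorting by the given values: hydrogen sulfate (-2.9), nitrate (-1.2), a thiolate (10.5).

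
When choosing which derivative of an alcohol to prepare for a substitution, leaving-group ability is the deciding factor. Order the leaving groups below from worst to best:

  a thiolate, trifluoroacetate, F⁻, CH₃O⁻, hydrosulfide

Rank by basicity of the departing species: weakest base leaves most easily.
trifluoroacetate: pKₐ(CF₃COOH) ≈ 0.2
F⁻: pKₐ(HF) ≈ 3.2 — small and strongly basic; the poor halide leaving group
hydrosulfide: pKₐ(H₂S) ≈ 7 — larger and more polarisable than the oxygen analogue
a thiolate: pKₐ(RSH (a thiol)) ≈ 10.5 — moderately basic; rarely leaves without activation
CH₃O⁻: pKₐ(CH₃OH) ≈ 15.5
Listed from poorest to best leaving group as asked.

CH₃O⁻ < a thiolate < hydrosulfide < F⁻ < trifluoroacetate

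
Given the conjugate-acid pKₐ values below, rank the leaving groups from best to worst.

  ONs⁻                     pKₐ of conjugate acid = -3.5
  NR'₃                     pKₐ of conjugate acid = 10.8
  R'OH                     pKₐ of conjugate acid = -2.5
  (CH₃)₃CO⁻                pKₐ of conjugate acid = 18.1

ONs⁻ > R'OH > NR'₃ > (CH₃)₃CO⁻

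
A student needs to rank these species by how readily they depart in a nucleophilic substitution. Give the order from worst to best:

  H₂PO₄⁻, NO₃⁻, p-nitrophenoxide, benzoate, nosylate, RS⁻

RS⁻ < p-nitrophenoxide < benzoate < H₂PO₄⁻ < NO₃⁻ < nosylate

Rank by basicity of the departing species: weakest base leaves most easily.
nosylate: pKₐ(p-O₂NC₆H₄SO₃H) ≈ -3.5 — p-nitro group further stabilises the sulfonate
NO₃⁻: pKₐ(HNO₃) ≈ -1.3
H₂PO₄⁻: pKₐ(H₃PO₄) ≈ 2.1 — moderate base; biological leaving group after further activation
benzoate: pKₐ(C₆H₅COOH) ≈ 4.2 — aryl carboxylate
p-nitrophenoxide: pKₐ(p-nitrophenol) ≈ 7.2 — nitro group delocalises the charge; the classic chromogenic LG
RS⁻: pKₐ(RSH (a thiol)) ≈ 10.5 — moderately basic; rarely leaves without activation
Listed from poorest to best leaving group as asked.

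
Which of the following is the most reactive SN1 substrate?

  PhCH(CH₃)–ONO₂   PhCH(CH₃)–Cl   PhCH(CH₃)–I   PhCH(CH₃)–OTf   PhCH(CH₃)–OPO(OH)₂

PhCH(CH₃)–OTf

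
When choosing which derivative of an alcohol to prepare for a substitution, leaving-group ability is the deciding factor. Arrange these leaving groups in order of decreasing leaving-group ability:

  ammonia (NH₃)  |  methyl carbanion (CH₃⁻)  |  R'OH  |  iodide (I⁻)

A good leaving group is a weak base: the lower the pKₐ of its conjugate acid, the more readily it departs.
iodide (I⁻): pKₐ(HI) ≈ -10
R'OH: pKₐ(R'OH₂⁺) ≈ -2.4 — neutral; leaves from a protonated ether (an oxonium ion, R–O(H)R'⁺)
ammonia (NH₃): pKₐ(NH₄⁺) ≈ 9.2 — neutral but moderately basic; leaves from R–NH₃⁺
methyl carbanion (CH₃⁻): pKₐ(CH₄) ≈ 48

iodide (I⁻) > R'OH > ammonia (NH₃) > methyl carbanion (CH₃⁻)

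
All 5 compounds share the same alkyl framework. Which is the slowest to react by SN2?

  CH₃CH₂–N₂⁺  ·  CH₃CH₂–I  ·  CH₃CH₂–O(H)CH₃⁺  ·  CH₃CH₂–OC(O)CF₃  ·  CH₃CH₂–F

Identical carbon frameworks mean the comparison reduces to leaving-group quality.
Rank by basicity of the departing species: weakest base leaves most easily.
CH₃CH₂–N₂⁺ loses N₂: no meaningful conjugate acid; N₂ departs as an exceptionally stable neutral molecule
CH₃CH₂–I loses I⁻: pKₐ(HI) ≈ -10
CH₃CH₂–O(H)CH₃⁺ loses R'OH: pKₐ(R'OH₂⁺) ≈ -2.4
CH₃CH₂–OC(O)CF₃ loses CF₃COO⁻: pKₐ(CF₃COOH) ≈ 0.2
CH₃CH₂–F loses F⁻: pKₐ(HF) ≈ 3.2

CH₃CH₂–F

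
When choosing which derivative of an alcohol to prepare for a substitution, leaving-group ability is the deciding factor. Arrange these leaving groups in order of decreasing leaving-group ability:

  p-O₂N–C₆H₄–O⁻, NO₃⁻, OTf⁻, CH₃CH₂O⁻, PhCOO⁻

OTf⁻ > NO₃⁻ > PhCOO⁻ > p-O₂N–C₆H₄–O⁻ > CH₃CH₂O⁻

OTf⁻: pKₐ(CF₃SO₃H (triflic acid)) ≈ -14 — charge spread over three oxygens and a CF₃ group; the premier leaving group in synthesis
NO₃⁻: pKₐ(HNO₃) ≈ -1.3 — resonance-delocalised over three oxygens
PhCOO⁻: pKₐ(C₆H₅COOH) ≈ 4.2
p-O₂N–C₆H₄–O⁻: pKₐ(p-nitrophenol) ≈ 7.2 — nitro group delocalises the charge; the classic chromogenic LG
CH₃CH₂O⁻: pKₐ(CH₃CH₂OH) ≈ 16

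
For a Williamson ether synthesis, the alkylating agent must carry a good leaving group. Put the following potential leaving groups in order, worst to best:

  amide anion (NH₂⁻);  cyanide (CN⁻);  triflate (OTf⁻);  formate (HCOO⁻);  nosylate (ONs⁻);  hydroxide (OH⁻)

amide anion (NH₂⁻) < hydroxide (OH⁻) < cyanide (CN⁻) < formate (HCOO⁻) < nosylate (ONs⁻) < triflate (OTf⁻)

Rank by basicity of the departing species: weakest base leaves most easily.
triflate (OTf⁻): pKₐ(CF₃SO₃H (triflic acid)) ≈ -14 — charge spread over three oxygens and a CF₃ group; the premier leaving group in synthesis
nosylate (ONs⁻): pKₐ(p-O₂NC₆H₄SO₃H) ≈ -3.5
formate (HCOO⁻): pKₐ(HCOOH) ≈ 3.8 — resonance-stabilised carboxylate
cyanide (CN⁻): pKₐ(HCN) ≈ 9.2 — sp carbon stabilises the charge somewhat, but still a poor LG
hydroxide (OH⁻): pKₐ(H₂O) ≈ 15.7 — strong base; essentially never leaves without prior activation
amide anion (NH₂⁻): pKₐ(NH₃) ≈ 38 — extremely strong base; never a leaving group
Listed from poorest to best leaving group as asked.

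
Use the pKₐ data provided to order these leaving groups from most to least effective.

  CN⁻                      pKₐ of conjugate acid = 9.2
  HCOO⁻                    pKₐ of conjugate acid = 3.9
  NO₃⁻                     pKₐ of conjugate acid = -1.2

NO₃⁻ > HCOO⁻ > CN⁻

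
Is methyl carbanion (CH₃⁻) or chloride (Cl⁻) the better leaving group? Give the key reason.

chloride (Cl⁻) is the better leaving group.
pKₐ(HCl) ≈ -7 versus pKₐ(CH₄) ≈ 48: chloride (Cl⁻) is the much weaker base.
Moderately weak base.

chloride (Cl⁻)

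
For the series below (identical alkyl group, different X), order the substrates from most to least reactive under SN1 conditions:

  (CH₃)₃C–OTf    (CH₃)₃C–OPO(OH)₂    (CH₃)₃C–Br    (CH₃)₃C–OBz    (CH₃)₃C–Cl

With the same alkyl group throughout, only the leaving group differentiates the rates.
The more stable X⁻ (or X) is on its own — i.e. the weaker a base it is — the better a leaving group it makes.
(CH₃)₃C–OTf loses OTf⁻: pKₐ(CF₃SO₃H (triflic acid)) ≈ -14
(CH₃)₃C–Br loses Br⁻: pKₐ(HBr) ≈ -9
(CH₃)₃C–Cl loses Cl⁻: pKₐ(HCl) ≈ -7
(CH₃)₃C–OPO(OH)₂ loses H₂PO₄⁻: pKₐ(H₃PO₄) ≈ 2.1
(CH₃)₃C–OBz loses PhCOO⁻: pKₐ(C₆H₅COOH) ≈ 4.2

(CH₃)₃C–OTf > (CH₃)₃C–Br > (CH₃)₃C–Cl > (CH₃)₃C–OPO(OH)₂ > (CH₃)₃C–OBz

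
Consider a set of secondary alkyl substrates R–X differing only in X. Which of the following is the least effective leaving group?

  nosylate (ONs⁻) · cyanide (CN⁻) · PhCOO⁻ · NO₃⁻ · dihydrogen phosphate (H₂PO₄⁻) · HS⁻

cyanide (CN⁻)

The more stable X⁻ (or X) is on its own — i.e. the weaker a base it is — the better a leaving group it makes.
nosylate (ONs⁻): pKₐ(p-O₂NC₆H₄SO₃H) ≈ -3.5
NO₃⁻: pKₐ(HNO₃) ≈ -1.3
dihydrogen phosphate (H₂PO₄⁻): pKₐ(H₃PO₄) ≈ 2.1
PhCOO⁻: pKₐ(C₆H₅COOH) ≈ 4.2
HS⁻: pKₐ(H₂S) ≈ 7
cyanide (CN⁻): pKₐ(HCN) ≈ 9.2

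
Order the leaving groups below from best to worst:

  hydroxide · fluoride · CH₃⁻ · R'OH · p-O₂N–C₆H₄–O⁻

R'OH: pKₐ(R'OH₂⁺) ≈ -2.4
fluoride: pKₐ(HF) ≈ 3.2
p-O₂N–C₆H₄–O⁻: pKₐ(p-nitrophenol) ≈ 7.2
hydroxide: pKₐ(H₂O) ≈ 15.7
CH₃⁻: pKₐ(CH₄) ≈ 48

R'OH > fluoride > p-O₂N–C₆H₄–O⁻ > hydroxide > CH₃⁻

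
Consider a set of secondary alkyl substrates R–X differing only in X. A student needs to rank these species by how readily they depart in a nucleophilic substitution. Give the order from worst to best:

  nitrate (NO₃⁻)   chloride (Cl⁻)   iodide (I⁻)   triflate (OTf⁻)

nitrate (NO₃⁻) < chloride (Cl⁻) < iodide (I⁻) < triflate (OTf⁻)

The more stable X⁻ (or X) is on its own — i.e. the weaker a base it is — the better a leaving group it makes.
triflate (OTf⁻): pKₐ(CF₃SO₃H (triflic acid)) ≈ -14
iodide (I⁻): pKₐ(HI) ≈ -10
chloride (Cl⁻): pKₐ(HCl) ≈ -7 — moderately weak base
nitrate (NO₃⁻): pKₐ(HNO₃) ≈ -1.3 — resonance-delocalised over three oxygens
The question asks for worst first, so the sequence is read in increasing leaving-group ability.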